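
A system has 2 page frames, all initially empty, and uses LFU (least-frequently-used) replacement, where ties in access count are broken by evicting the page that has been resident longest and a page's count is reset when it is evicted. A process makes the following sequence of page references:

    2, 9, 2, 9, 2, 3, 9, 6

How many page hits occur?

2 -> miss, frames {2}
9 -> miss, frames {2,9}
2 -> hit
9 -> hit
2 -> hit
3 -> miss, evict 9, frames {2,3}
9 -> miss, evict 3, frames {2,9}
6 -> miss, evict 9, frames {2,6}
Hits: 3.

3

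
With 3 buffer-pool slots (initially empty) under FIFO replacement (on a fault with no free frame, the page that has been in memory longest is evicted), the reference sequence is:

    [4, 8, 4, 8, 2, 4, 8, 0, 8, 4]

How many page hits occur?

4 -> fault, frames (4)
8 -> fault, frames (4 8)
4 -> hit
8 -> hit
2 -> fault, frames (4 8 2)
4 -> hit
8 -> hit
0 -> fault, evict 4, frames (8 2 0)
8 -> hit
4 -> fault, evict 8, frames (2 0 4)
Hits: 5.

5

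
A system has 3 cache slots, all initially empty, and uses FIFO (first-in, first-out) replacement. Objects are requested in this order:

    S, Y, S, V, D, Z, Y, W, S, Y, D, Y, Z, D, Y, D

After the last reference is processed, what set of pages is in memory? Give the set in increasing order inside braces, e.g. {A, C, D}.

S: fault, frames [S]
Y: fault, frames [S, Y]
S: hit
V: fault, frames [S, Y, V]
D: fault, evict S, frames [Y, V, D]
Z: fault, evict Y, frames [V, D, Z]
Y: fault, evict V, frames [D, Z, Y]
W: fault, evict D, frames [Z, Y, W]
S: fault, evict Z, frames [Y, W, S]
Y: hit
D: fault, evict Y, frames [W, S, D]
Y: fault, evict W, frames [S, D, Y]
Z: fault, evict S, frames [D, Y, Z]
D: hit
Y: hit
D: hit

{D, Y, Z}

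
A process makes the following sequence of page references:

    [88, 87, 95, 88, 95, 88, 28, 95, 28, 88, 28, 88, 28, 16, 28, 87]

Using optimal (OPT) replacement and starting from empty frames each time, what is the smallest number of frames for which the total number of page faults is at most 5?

f=1: 16 faults
f=2: 7 faults
f=3: 6 faults
f=4: 5 faults
f=5: 5 faults
Smallest f with faults ≤ 5 is 4.

4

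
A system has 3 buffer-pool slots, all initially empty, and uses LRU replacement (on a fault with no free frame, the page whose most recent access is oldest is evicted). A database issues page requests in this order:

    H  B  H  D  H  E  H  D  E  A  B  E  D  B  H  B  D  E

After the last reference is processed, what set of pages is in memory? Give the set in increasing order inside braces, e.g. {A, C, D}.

H → fault, frames [H]
B → fault, frames [H, B]
H → hit
D → fault, frames [B, H, D]
H → hit
E → fault, evict B, frames [D, H, E]
H → hit
D → hit
E → hit
A → fault, evict H, frames [D, E, A]
B → fault, evict D, frames [E, A, B]
E → hit
D → fault, evict A, frames [B, E, D]
B → hit
H → fault, evict E, frames [D, B, H]
B → hit
D → hit
E → fault, evict H, frames [B, D, E]

{B, D, E}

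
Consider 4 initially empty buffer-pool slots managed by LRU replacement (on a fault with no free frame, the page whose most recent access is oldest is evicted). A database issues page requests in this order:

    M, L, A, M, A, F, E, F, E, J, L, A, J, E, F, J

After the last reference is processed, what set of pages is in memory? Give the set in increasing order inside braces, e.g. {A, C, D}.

{A, E, F, J}

M → fault, frames (M)
L → fault, frames (M L)
A → fault, frames (M L A)
M → hit
A → hit
F → fault, frames (L M A F)
E → fault, evict L, frames (M A F E)
F → hit
E → hit
J → fault, evict M, frames (A F E J)
L → fault, evict A, frames (F E J L)
A → fault, evict F, frames (E J L A)
J → hit
E → hit
F → fault, evict L, frames (A J E F)
J → hit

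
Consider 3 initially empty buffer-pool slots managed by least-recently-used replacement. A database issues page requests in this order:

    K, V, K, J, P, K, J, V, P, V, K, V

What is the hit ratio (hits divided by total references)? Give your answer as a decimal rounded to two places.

K: miss, frames (K)
V: miss, frames (K V)
K: hit
J: miss, frames (V K J)
P: miss, evict V, frames (K J P)
K: hit
J: hit
V: miss, evict P, frames (K J V)
P: miss, evict K, frames (J V P)
V: hit
K: miss, evict J, frames (P V K)
V: hit
Hits: 5 of 12 references → 5/12 = 0.4167.

0.42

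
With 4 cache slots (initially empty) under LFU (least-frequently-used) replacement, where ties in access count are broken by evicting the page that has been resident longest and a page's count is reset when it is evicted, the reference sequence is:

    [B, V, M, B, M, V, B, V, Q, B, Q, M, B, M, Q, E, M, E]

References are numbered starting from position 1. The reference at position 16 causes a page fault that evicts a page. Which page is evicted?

pos 1: B: miss, frames [B]
pos 2: V: miss, frames [B, V]
pos 3: M: miss, frames [B, V, M]
pos 4: B: hit
pos 5: M: hit
pos 6: V: hit
pos 7: B: hit
pos 8: V: hit
pos 9: Q: miss, frames [B, V, M, Q]
pos 10: B: hit
pos 11: Q: hit
pos 12: M: hit
pos 13: B: hit
pos 14: M: hit
pos 15: Q: hit
pos 16: E: miss, evict V, frames [B, M, Q, E]
At position 16, page V is evicted.

V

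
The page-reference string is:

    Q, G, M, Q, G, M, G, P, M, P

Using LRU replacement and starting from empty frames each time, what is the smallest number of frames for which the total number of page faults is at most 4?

f=1: 10 faults
f=2: 8 faults
f=3: 4 faults
f=4: 4 faults
Smallest f with faults ≤ 4 is 3.

3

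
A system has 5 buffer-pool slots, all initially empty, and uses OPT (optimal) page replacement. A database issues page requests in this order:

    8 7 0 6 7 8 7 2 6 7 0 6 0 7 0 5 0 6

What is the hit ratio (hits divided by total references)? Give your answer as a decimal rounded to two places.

8 → miss, frames [8]
7 → miss, frames [8, 7]
0 → miss, frames [8, 7, 0]
6 → miss, frames [8, 7, 0, 6]
7 → hit
8 → hit
7 → hit
2 → miss, frames [8, 7, 0, 6, 2]
6 → hit
7 → hit
0 → hit
6 → hit
0 → hit
7 → hit
0 → hit
5 → miss, evict 2, frames [8, 7, 0, 6, 5]
0 → hit
6 → hit
Hits: 12 of 18 references → 12/18 = 0.6667.

0.67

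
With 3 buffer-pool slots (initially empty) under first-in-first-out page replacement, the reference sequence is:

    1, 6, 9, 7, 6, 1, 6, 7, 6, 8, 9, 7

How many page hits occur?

3

1 -> miss, frames {1}
6 -> miss, frames {1,6}
9 -> miss, frames {1,6,9}
7 -> miss, evict 1, frames {6,9,7}
6 -> hit
1 -> miss, evict 6, frames {9,7,1}
6 -> miss, evict 9, frames {7,1,6}
7 -> hit
6 -> hit
8 -> miss, evict 7, frames {1,6,8}
9 -> miss, evict 1, frames {6,8,9}
7 -> miss, evict 6, frames {8,9,7}
Hits: 3.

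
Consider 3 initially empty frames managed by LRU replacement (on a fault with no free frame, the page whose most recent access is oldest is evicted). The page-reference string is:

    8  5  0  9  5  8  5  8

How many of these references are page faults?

5

8: fault, frames [8]
5: fault, frames [8, 5]
0: fault, frames [8, 5, 0]
9: fault, evict 8, frames [5, 0, 9]
5: hit
8: fault, evict 0, frames [9, 5, 8]
5: hit
8: hit
Page faults: 5.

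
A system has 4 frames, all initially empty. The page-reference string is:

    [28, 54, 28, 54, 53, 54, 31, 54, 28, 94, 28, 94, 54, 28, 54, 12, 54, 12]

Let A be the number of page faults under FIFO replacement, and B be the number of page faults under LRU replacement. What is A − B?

Under FIFO: F F . . F . F . . F F . F . . F . . → 8 faults.
Under LRU: F F . . F . F . . F . . . . . F . . → 6 faults.
A − B = 8 − 6 = 2.

2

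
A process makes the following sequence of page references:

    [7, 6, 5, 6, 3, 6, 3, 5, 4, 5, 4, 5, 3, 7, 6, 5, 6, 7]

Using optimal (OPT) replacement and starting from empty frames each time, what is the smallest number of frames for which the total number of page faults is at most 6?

4

f=1: 18 faults
f=2: 10 faults
f=3: 7 faults
f=4: 6 faults
f=5: 5 faults
Smallest f with faults ≤ 6 is 4.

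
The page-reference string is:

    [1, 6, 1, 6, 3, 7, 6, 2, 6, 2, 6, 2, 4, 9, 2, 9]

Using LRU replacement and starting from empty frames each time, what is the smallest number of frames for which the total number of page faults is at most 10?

2

f=1: 16 faults
f=2: 9 faults
f=3: 7 faults
f=4: 7 faults
f=5: 7 faults
f=6: 7 faults
f=7: 7 faults
Smallest f with faults ≤ 10 is 2.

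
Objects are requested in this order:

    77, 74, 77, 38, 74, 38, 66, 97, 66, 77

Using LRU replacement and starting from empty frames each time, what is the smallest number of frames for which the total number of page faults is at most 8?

2

f=1: 10 faults
f=2: 7 faults
f=3: 6 faults
f=4: 6 faults
f=5: 5 faults
Smallest f with faults ≤ 8 is 2.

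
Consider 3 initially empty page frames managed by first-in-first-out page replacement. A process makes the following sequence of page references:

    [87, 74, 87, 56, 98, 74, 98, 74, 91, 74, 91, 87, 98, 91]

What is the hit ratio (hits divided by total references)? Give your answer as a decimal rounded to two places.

0.36

87: miss, frames [87]
74: miss, frames [87, 74]
87: hit
56: miss, frames [87, 74, 56]
98: miss, evict 87, frames [74, 56, 98]
74: hit
98: hit
74: hit
91: miss, evict 74, frames [56, 98, 91]
74: miss, evict 56, frames [98, 91, 74]
91: hit
87: miss, evict 98, frames [91, 74, 87]
98: miss, evict 91, frames [74, 87, 98]
91: miss, evict 74, frames [87, 98, 91]
Hits: 5 of 14 references → 5/14 = 0.3571.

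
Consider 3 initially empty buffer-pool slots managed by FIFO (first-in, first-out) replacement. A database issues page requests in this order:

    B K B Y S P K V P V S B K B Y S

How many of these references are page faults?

12

B → miss, frames [B]
K → miss, frames [B, K]
B → hit
Y → miss, frames [B, K, Y]
S → miss, evict B, frames [K, Y, S]
P → miss, evict K, frames [Y, S, P]
K → miss, evict Y, frames [S, P, K]
V → miss, evict S, frames [P, K, V]
P → hit
V → hit
S → miss, evict P, frames [K, V, S]
B → miss, evict K, frames [V, S, B]
K → miss, evict V, frames [S, B, K]
B → hit
Y → miss, evict S, frames [B, K, Y]
S → miss, evict B, frames [K, Y, S]
Page faults: 12.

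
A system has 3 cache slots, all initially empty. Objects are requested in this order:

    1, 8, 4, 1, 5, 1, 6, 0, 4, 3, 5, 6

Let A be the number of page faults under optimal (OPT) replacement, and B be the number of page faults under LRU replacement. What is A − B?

Under OPT: F F F . F . F F . F . F → 8 faults.
Under LRU: F F F . F . F F F F F F → 10 faults.
A − B = 8 − 10 = -2.

-2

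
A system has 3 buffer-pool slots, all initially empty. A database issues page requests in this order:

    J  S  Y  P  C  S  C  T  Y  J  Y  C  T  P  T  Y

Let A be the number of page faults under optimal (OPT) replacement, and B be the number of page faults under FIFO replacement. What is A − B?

-4

Under OPT: F F F F F . . F . F . . F F . . → 9 faults.
Under FIFO: F F F F F F . F F F . F F F . F → 13 faults.
A − B = 9 − 13 = -4.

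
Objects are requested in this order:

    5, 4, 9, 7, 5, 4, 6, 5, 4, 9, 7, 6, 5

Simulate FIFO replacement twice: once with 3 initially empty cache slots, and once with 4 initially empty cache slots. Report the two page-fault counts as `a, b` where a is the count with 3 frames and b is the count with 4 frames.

3 frames: F F F F F F F . . F F . F → 10 faults.
4 frames: F F F F . . F F F F F F F → 11 faults.
11 > 10: adding a frame increased faults — Belady's anomaly.

10, 11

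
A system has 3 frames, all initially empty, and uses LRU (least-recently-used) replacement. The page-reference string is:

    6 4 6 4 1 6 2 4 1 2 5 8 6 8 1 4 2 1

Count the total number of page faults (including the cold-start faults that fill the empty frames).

6 -> fault, frames [6]
4 -> fault, frames [6, 4]
6 -> hit
4 -> hit
1 -> fault, frames [6, 4, 1]
6 -> hit
2 -> fault, evict 4, frames [1, 6, 2]
4 -> fault, evict 1, frames [6, 2, 4]
1 -> fault, evict 6, frames [2, 4, 1]
2 -> hit
5 -> fault, evict 4, frames [1, 2, 5]
8 -> fault, evict 1, frames [2, 5, 8]
6 -> fault, evict 2, frames [5, 8, 6]
8 -> hit
1 -> fault, evict 5, frames [6, 8, 1]
4 -> fault, evict 6, frames [8, 1, 4]
2 -> fault, evict 8, frames [1, 4, 2]
1 -> hit
Page faults: 12.

12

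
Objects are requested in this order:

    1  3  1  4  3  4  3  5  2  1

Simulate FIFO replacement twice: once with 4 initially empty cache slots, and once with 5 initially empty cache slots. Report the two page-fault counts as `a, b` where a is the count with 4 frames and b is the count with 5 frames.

4 frames: F F . F . . . F F F → 6 faults.
5 frames: F F . F . . . F F . → 5 faults.
5 < 6: adding a frame reduced faults, as is typical.

6, 5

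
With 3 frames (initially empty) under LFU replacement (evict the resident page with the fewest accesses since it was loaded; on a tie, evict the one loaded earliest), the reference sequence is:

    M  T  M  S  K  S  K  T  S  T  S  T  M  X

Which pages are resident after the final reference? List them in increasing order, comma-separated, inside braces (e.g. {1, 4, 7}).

M: miss, frames (M)
T: miss, frames (M T)
M: hit
S: miss, frames (M T S)
K: miss, evict T, frames (M S K)
S: hit
K: hit
T: miss, evict M, frames (S K T)
S: hit
T: hit
S: hit
T: hit
M: miss, evict K, frames (S T M)
X: miss, evict M, frames (S T X)

{S, T, X}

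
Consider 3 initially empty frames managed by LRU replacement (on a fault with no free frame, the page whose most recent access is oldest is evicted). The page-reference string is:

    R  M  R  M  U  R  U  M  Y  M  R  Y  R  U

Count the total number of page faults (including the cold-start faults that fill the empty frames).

R → fault, frames {R}
M → fault, frames {R,M}
R → hit
M → hit
U → fault, frames {R,M,U}
R → hit
U → hit
M → hit
Y → fault, evict R, frames {U,M,Y}
M → hit
R → fault, evict U, frames {Y,M,R}
Y → hit
R → hit
U → fault, evict M, frames {Y,R,U}
Page faults: 6.

6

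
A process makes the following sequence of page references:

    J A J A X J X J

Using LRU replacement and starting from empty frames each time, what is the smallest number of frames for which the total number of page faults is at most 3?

3

f=1: 8 faults
f=2: 4 faults
f=3: 3 faults
Smallest f with faults ≤ 3 is 3.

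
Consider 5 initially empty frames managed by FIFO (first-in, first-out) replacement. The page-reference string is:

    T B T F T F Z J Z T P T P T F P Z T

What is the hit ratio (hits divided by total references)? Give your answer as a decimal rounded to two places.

0.61

T: fault, frames [T]
B: fault, frames [T, B]
T: hit
F: fault, frames [T, B, F]
T: hit
F: hit
Z: fault, frames [T, B, F, Z]
J: fault, frames [T, B, F, Z, J]
Z: hit
T: hit
P: fault, evict T, frames [B, F, Z, J, P]
T: fault, evict B, frames [F, Z, J, P, T]
P: hit
T: hit
F: hit
P: hit
Z: hit
T: hit
Hits: 11 of 18 references → 11/18 = 0.6111.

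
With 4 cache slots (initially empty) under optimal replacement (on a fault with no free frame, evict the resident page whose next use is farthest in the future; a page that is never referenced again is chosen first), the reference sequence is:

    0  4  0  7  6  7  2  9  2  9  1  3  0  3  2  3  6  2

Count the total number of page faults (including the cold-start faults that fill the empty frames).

8

0: fault, frames {0}
4: fault, frames {0,4}
0: hit
7: fault, frames {0,4,7}
6: fault, frames {0,4,7,6}
7: hit
2: fault, evict 7, frames {0,4,6,2}
9: fault, evict 4, frames {0,6,2,9}
2: hit
9: hit
1: fault, evict 9, frames {0,6,2,1}
3: fault, evict 1, frames {0,6,2,3}
0: hit
3: hit
2: hit
3: hit
6: hit
2: hit
Page faults: 8.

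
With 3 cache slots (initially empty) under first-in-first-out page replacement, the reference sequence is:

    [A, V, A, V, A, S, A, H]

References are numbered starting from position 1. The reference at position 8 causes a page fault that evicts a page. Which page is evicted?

pos 1: A -> fault, frames [A]
pos 2: V -> fault, frames [A, V]
pos 3: A -> hit
pos 4: V -> hit
pos 5: A -> hit
pos 6: S -> fault, frames [A, V, S]
pos 7: A -> hit
pos 8: H -> fault, evict A, frames [V, S, H]
At position 8, page A is evicted.

A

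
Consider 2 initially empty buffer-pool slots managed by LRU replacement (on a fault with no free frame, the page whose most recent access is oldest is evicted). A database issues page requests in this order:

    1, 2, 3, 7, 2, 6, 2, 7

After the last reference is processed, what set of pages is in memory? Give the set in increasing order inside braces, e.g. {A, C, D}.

1 -> fault, frames [1]
2 -> fault, frames [1, 2]
3 -> fault, evict 1, frames [2, 3]
7 -> fault, evict 2, frames [3, 7]
2 -> fault, evict 3, frames [7, 2]
6 -> fault, evict 7, frames [2, 6]
2 -> hit
7 -> fault, evict 6, frames [2, 7]

{2, 7}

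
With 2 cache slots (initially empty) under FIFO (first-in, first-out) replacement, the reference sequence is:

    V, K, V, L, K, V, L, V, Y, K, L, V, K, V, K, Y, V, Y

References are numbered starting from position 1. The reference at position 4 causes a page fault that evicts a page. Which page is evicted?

pos 1: V: miss, frames [V]
pos 2: K: miss, frames [V, K]
pos 3: V: hit
pos 4: L: miss, evict V, frames [K, L]
At position 4, page V is evicted.

V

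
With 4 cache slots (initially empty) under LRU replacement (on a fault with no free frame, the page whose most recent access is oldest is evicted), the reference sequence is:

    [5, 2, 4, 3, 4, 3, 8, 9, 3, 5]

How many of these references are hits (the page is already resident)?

5 → miss, frames (5)
2 → miss, frames (5 2)
4 → miss, frames (5 2 4)
3 → miss, frames (5 2 4 3)
4 → hit
3 → hit
8 → miss, evict 5, frames (2 4 3 8)
9 → miss, evict 2, frames (4 3 8 9)
3 → hit
5 → miss, evict 4, frames (8 9 3 5)
Hits: 3.

3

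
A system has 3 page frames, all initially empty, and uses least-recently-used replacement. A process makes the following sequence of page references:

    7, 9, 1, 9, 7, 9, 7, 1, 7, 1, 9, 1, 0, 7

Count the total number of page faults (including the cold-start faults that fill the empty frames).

7 → miss, frames {7}
9 → miss, frames {7,9}
1 → miss, frames {7,9,1}
9 → hit
7 → hit
9 → hit
7 → hit
1 → hit
7 → hit
1 → hit
9 → hit
1 → hit
0 → miss, evict 7, frames {9,1,0}
7 → miss, evict 9, frames {1,0,7}
Page faults: 5.

5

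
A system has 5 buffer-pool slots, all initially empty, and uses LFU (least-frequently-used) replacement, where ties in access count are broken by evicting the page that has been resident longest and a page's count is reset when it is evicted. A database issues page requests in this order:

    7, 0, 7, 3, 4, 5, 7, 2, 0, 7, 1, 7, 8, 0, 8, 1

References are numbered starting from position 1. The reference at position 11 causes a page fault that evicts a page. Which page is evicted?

pos 1: 7 -> miss, frames {7}
pos 2: 0 -> miss, frames {7,0}
pos 3: 7 -> hit
pos 4: 3 -> miss, frames {7,0,3}
pos 5: 4 -> miss, frames {7,0,3,4}
pos 6: 5 -> miss, frames {7,0,3,4,5}
pos 7: 7 -> hit
pos 8: 2 -> miss, evict 0, frames {7,3,4,5,2}
pos 9: 0 -> miss, evict 3, frames {7,4,5,2,0}
pos 10: 7 -> hit
pos 11: 1 -> miss, evict 4, frames {7,5,2,0,1}
At position 11, page 4 is evicted.

4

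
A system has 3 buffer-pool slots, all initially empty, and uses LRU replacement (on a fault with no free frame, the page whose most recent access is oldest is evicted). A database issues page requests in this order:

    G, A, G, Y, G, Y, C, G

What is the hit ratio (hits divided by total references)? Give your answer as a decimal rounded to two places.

0.50

G -> fault, frames [G]
A -> fault, frames [G, A]
G -> hit
Y -> fault, frames [A, G, Y]
G -> hit
Y -> hit
C -> fault, evict A, frames [G, Y, C]
G -> hit
Hits: 4 of 8 references → 4/8 = 0.5000.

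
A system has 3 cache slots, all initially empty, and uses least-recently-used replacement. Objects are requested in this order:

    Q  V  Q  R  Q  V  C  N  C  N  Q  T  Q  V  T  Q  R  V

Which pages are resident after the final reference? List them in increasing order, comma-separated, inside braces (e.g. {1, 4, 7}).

Q → miss, frames [Q]
V → miss, frames [Q, V]
Q → hit
R → miss, frames [V, Q, R]
Q → hit
V → hit
C → miss, evict R, frames [Q, V, C]
N → miss, evict Q, frames [V, C, N]
C → hit
N → hit
Q → miss, evict V, frames [C, N, Q]
T → miss, evict C, frames [N, Q, T]
Q → hit
V → miss, evict N, frames [T, Q, V]
T → hit
Q → hit
R → miss, evict V, frames [T, Q, R]
V → miss, evict T, frames [Q, R, V]

{Q, R, V}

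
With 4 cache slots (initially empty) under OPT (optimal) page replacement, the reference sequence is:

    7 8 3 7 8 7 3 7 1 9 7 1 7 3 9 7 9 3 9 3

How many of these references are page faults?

5

7 → fault, frames (7)
8 → fault, frames (7 8)
3 → fault, frames (7 8 3)
7 → hit
8 → hit
7 → hit
3 → hit
7 → hit
1 → fault, frames (7 8 3 1)
9 → fault, evict 8, frames (7 3 1 9)
7 → hit
1 → hit
7 → hit
3 → hit
9 → hit
7 → hit
9 → hit
3 → hit
9 → hit
3 → hit
Page faults: 5.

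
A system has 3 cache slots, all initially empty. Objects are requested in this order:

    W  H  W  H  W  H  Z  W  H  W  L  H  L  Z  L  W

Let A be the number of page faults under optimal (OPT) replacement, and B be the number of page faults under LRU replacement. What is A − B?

Under OPT: F F . . . . F . . . F . . . . F → 5 faults.
Under LRU: F F . . . . F . . . F . . F . F → 6 faults.
A − B = 5 − 6 = -1.

-1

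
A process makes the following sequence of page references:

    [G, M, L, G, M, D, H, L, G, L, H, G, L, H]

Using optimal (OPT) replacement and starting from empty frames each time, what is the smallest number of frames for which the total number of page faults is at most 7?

f=1: 14 faults
f=2: 9 faults
f=3: 5 faults
f=4: 5 faults
f=5: 5 faults
Smallest f with faults ≤ 7 is 3.

3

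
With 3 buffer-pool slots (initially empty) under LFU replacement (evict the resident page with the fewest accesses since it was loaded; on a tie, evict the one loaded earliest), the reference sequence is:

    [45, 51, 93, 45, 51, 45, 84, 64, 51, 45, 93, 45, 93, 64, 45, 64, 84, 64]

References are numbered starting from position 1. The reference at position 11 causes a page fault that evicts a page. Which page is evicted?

pos 1: 45 → fault, frames (45)
pos 2: 51 → fault, frames (45 51)
pos 3: 93 → fault, frames (45 51 93)
pos 4: 45 → hit
pos 5: 51 → hit
pos 6: 45 → hit
pos 7: 84 → fault, evict 93, frames (45 51 84)
pos 8: 64 → fault, evict 84, frames (45 51 64)
pos 9: 51 → hit
pos 10: 45 → hit
pos 11: 93 → fault, evict 64, frames (45 51 93)
At position 11, page 64 is evicted.

64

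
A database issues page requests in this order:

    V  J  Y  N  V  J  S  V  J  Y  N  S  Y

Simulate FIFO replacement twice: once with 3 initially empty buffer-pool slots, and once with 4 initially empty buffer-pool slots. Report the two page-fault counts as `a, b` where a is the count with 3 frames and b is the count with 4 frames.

3 frames: F F F F F F F . . F F . . → 9 faults.
4 frames: F F F F . . F F F F F F . → 10 faults.
10 > 9: adding a frame increased faults — Belady's anomaly.

9, 10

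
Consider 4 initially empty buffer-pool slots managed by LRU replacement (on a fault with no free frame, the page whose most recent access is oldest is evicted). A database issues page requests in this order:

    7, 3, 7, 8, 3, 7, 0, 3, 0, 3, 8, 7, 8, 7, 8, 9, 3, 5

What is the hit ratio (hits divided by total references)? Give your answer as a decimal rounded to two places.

7 -> fault, frames {7}
3 -> fault, frames {7,3}
7 -> hit
8 -> fault, frames {3,7,8}
3 -> hit
7 -> hit
0 -> fault, frames {8,3,7,0}
3 -> hit
0 -> hit
3 -> hit
8 -> hit
7 -> hit
8 -> hit
7 -> hit
8 -> hit
9 -> fault, evict 0, frames {3,7,8,9}
3 -> hit
5 -> fault, evict 7, frames {8,9,3,5}
Hits: 12 of 18 references → 12/18 = 0.6667.

0.67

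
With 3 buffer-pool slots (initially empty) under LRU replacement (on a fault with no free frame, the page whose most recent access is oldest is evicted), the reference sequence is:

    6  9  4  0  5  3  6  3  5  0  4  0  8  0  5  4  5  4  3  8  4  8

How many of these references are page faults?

14

6 -> fault, frames [6]
9 -> fault, frames [6, 9]
4 -> fault, frames [6, 9, 4]
0 -> fault, evict 6, frames [9, 4, 0]
5 -> fault, evict 9, frames [4, 0, 5]
3 -> fault, evict 4, frames [0, 5, 3]
6 -> fault, evict 0, frames [5, 3, 6]
3 -> hit
5 -> hit
0 -> fault, evict 6, frames [3, 5, 0]
4 -> fault, evict 3, frames [5, 0, 4]
0 -> hit
8 -> fault, evict 5, frames [4, 0, 8]
0 -> hit
5 -> fault, evict 4, frames [8, 0, 5]
4 -> fault, evict 8, frames [0, 5, 4]
5 -> hit
4 -> hit
3 -> fault, evict 0, frames [5, 4, 3]
8 -> fault, evict 5, frames [4, 3, 8]
4 -> hit
8 -> hit
Page faults: 14.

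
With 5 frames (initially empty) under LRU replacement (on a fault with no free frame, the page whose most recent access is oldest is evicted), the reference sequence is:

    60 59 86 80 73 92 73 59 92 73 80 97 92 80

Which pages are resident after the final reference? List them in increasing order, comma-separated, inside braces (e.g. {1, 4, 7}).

{59, 73, 80, 92, 97}

60: miss, frames [60]
59: miss, frames [60, 59]
86: miss, frames [60, 59, 86]
80: miss, frames [60, 59, 86, 80]
73: miss, frames [60, 59, 86, 80, 73]
92: miss, evict 60, frames [59, 86, 80, 73, 92]
73: hit
59: hit
92: hit
73: hit
80: hit
97: miss, evict 86, frames [59, 92, 73, 80, 97]
92: hit
80: hit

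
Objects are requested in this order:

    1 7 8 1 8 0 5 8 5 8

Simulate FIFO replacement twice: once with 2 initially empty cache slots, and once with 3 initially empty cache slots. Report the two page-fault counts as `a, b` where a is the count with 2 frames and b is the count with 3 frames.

2 frames: F F F F . F F F . . → 7 faults.
3 frames: F F F . . F F . . . → 5 faults.
5 < 7: adding a frame reduced faults, as is typical.

7, 5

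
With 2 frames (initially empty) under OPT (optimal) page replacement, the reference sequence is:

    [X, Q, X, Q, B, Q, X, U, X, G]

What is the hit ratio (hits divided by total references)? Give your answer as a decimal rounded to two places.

X → miss, frames {X}
Q → miss, frames {X,Q}
X → hit
Q → hit
B → miss, evict X, frames {Q,B}
Q → hit
X → miss, evict B, frames {Q,X}
U → miss, evict Q, frames {X,U}
X → hit
G → miss, evict U, frames {X,G}
Hits: 4 of 10 references → 4/10 = 0.4000.

0.40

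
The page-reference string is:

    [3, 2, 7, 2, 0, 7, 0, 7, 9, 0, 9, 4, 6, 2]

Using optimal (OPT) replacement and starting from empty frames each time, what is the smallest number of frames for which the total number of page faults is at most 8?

2

f=1: 14 faults
f=2: 8 faults
f=3: 7 faults
f=4: 7 faults
f=5: 7 faults
f=6: 7 faults
f=7: 7 faults
Smallest f with faults ≤ 8 is 2.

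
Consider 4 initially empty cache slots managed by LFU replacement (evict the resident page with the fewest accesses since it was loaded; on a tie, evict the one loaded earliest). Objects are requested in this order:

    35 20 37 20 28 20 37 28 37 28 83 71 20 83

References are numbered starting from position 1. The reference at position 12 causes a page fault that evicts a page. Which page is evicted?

pos 1: 35 → fault, frames (35)
pos 2: 20 → fault, frames (35 20)
pos 3: 37 → fault, frames (35 20 37)
pos 4: 20 → hit
pos 5: 28 → fault, frames (35 20 37 28)
pos 6: 20 → hit
pos 7: 37 → hit
pos 8: 28 → hit
pos 9: 37 → hit
pos 10: 28 → hit
pos 11: 83 → fault, evict 35, frames (20 37 28 83)
pos 12: 71 → fault, evict 83, frames (20 37 28 71)
At position 12, page 83 is evicted.

83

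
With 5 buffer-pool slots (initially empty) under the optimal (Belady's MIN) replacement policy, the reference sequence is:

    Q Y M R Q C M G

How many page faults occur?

6

Q -> fault, frames (Q)
Y -> fault, frames (Q Y)
M -> fault, frames (Q Y M)
R -> fault, frames (Q Y M R)
Q -> hit
C -> fault, frames (Q Y M R C)
M -> hit
G -> fault, evict C, frames (Q Y M R G)
Page faults: 6.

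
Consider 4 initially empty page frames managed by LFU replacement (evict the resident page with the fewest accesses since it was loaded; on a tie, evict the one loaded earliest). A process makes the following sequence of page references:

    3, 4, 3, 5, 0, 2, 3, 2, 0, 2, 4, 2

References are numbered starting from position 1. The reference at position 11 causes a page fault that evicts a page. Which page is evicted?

5

pos 1: 3 -> fault, frames [3]
pos 2: 4 -> fault, frames [3, 4]
pos 3: 3 -> hit
pos 4: 5 -> fault, frames [3, 4, 5]
pos 5: 0 -> fault, frames [3, 4, 5, 0]
pos 6: 2 -> fault, evict 4, frames [3, 5, 0, 2]
pos 7: 3 -> hit
pos 8: 2 -> hit
pos 9: 0 -> hit
pos 10: 2 -> hit
pos 11: 4 -> fault, evict 5, frames [3, 0, 2, 4]
At position 11, page 5 is evicted.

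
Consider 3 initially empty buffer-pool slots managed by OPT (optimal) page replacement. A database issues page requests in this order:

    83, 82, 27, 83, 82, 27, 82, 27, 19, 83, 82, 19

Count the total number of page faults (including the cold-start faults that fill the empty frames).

4

83 -> miss, frames (83)
82 -> miss, frames (83 82)
27 -> miss, frames (83 82 27)
83 -> hit
82 -> hit
27 -> hit
82 -> hit
27 -> hit
19 -> miss, evict 27, frames (83 82 19)
83 -> hit
82 -> hit
19 -> hit
Page faults: 4.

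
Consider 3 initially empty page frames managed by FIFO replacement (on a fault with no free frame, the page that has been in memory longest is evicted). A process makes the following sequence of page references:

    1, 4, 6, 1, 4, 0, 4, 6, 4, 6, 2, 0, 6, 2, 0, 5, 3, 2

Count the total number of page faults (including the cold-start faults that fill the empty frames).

1: fault, frames (1)
4: fault, frames (1 4)
6: fault, frames (1 4 6)
1: hit
4: hit
0: fault, evict 1, frames (4 6 0)
4: hit
6: hit
4: hit
6: hit
2: fault, evict 4, frames (6 0 2)
0: hit
6: hit
2: hit
0: hit
5: fault, evict 6, frames (0 2 5)
3: fault, evict 0, frames (2 5 3)
2: hit
Page faults: 7.

7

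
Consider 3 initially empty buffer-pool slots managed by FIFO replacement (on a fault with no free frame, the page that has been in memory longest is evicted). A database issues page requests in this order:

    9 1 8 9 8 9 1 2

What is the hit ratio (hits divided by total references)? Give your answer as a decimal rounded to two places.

9 -> miss, frames [9]
1 -> miss, frames [9, 1]
8 -> miss, frames [9, 1, 8]
9 -> hit
8 -> hit
9 -> hit
1 -> hit
2 -> miss, evict 9, frames [1, 8, 2]
Hits: 4 of 8 references → 4/8 = 0.5000.

0.50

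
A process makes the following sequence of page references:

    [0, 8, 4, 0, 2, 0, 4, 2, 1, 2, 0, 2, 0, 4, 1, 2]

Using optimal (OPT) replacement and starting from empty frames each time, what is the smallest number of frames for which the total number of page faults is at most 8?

f=1: 16 faults
f=2: 9 faults
f=3: 6 faults
f=4: 5 faults
f=5: 5 faults
Smallest f with faults ≤ 8 is 3.

3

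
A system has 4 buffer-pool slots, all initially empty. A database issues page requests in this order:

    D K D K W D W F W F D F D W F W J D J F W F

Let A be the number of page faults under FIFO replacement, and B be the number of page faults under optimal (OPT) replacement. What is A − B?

1

Under FIFO: F F . . F . . F . . . . . . . . F F . . . . → 6 faults.
Under OPT: F F . . F . . F . . . . . . . . F . . . . . → 5 faults.
A − B = 6 − 5 = 1.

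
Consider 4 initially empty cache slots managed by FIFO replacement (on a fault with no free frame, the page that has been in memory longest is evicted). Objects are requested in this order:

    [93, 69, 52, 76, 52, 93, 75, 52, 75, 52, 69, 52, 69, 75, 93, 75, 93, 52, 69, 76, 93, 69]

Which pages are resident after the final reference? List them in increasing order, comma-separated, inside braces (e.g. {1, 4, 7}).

{69, 75, 76, 93}

93: miss, frames (93)
69: miss, frames (93 69)
52: miss, frames (93 69 52)
76: miss, frames (93 69 52 76)
52: hit
93: hit
75: miss, evict 93, frames (69 52 76 75)
52: hit
75: hit
52: hit
69: hit
52: hit
69: hit
75: hit
93: miss, evict 69, frames (52 76 75 93)
75: hit
93: hit
52: hit
69: miss, evict 52, frames (76 75 93 69)
76: hit
93: hit
69: hit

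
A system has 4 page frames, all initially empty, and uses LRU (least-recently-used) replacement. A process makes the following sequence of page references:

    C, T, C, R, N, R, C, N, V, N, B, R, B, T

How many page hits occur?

6

C -> fault, frames {C}
T -> fault, frames {C,T}
C -> hit
R -> fault, frames {T,C,R}
N -> fault, frames {T,C,R,N}
R -> hit
C -> hit
N -> hit
V -> fault, evict T, frames {R,C,N,V}
N -> hit
B -> fault, evict R, frames {C,V,N,B}
R -> fault, evict C, frames {V,N,B,R}
B -> hit
T -> fault, evict V, frames {N,R,B,T}
Hits: 6.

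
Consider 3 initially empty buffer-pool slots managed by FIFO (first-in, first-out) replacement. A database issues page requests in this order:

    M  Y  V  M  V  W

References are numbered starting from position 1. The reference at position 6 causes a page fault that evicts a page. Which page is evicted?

M

pos 1: M -> fault, frames {M}
pos 2: Y -> fault, frames {M,Y}
pos 3: V -> fault, frames {M,Y,V}
pos 4: M -> hit
pos 5: V -> hit
pos 6: W -> fault, evict M, frames {Y,V,W}
At position 6, page M is evicted.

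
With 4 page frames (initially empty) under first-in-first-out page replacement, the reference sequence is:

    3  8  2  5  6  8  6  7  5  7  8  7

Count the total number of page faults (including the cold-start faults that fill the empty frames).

3: fault, frames (3)
8: fault, frames (3 8)
2: fault, frames (3 8 2)
5: fault, frames (3 8 2 5)
6: fault, evict 3, frames (8 2 5 6)
8: hit
6: hit
7: fault, evict 8, frames (2 5 6 7)
5: hit
7: hit
8: fault, evict 2, frames (5 6 7 8)
7: hit
Page faults: 7.

7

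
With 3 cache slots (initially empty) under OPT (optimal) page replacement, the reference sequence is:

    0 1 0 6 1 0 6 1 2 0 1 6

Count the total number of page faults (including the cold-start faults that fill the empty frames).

0: fault, frames {0}
1: fault, frames {0,1}
0: hit
6: fault, frames {0,1,6}
1: hit
0: hit
6: hit
1: hit
2: fault, evict 6, frames {0,1,2}
0: hit
1: hit
6: fault, evict 2, frames {0,1,6}
Page faults: 5.

5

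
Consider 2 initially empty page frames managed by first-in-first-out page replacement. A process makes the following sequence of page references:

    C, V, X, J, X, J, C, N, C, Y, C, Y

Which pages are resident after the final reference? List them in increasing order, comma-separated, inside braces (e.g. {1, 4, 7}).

{C, Y}

C -> miss, frames (C)
V -> miss, frames (C V)
X -> miss, evict C, frames (V X)
J -> miss, evict V, frames (X J)
X -> hit
J -> hit
C -> miss, evict X, frames (J C)
N -> miss, evict J, frames (C N)
C -> hit
Y -> miss, evict C, frames (N Y)
C -> miss, evict N, frames (Y C)
Y -> hit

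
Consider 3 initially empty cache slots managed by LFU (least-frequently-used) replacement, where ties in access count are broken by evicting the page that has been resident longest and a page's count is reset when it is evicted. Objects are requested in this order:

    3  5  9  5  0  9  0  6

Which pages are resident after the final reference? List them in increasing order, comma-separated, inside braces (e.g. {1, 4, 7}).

{0, 6, 9}

3: fault, frames {3}
5: fault, frames {3,5}
9: fault, frames {3,5,9}
5: hit
0: fault, evict 3, frames {5,9,0}
9: hit
0: hit
6: fault, evict 5, frames {9,0,6}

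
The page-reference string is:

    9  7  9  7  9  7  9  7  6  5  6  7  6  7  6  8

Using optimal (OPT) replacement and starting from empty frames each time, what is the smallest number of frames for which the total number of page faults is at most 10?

f=1: 16 faults
f=2: 6 faults
f=3: 5 faults
f=4: 5 faults
f=5: 5 faults
Smallest f with faults ≤ 10 is 2.

2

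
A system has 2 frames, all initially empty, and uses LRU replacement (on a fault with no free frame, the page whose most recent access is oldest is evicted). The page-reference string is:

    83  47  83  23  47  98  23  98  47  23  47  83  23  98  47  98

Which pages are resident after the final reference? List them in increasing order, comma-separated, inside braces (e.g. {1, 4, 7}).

83 -> fault, frames {83}
47 -> fault, frames {83,47}
83 -> hit
23 -> fault, evict 47, frames {83,23}
47 -> fault, evict 83, frames {23,47}
98 -> fault, evict 23, frames {47,98}
23 -> fault, evict 47, frames {98,23}
98 -> hit
47 -> fault, evict 23, frames {98,47}
23 -> fault, evict 98, frames {47,23}
47 -> hit
83 -> fault, evict 23, frames {47,83}
23 -> fault, evict 47, frames {83,23}
98 -> fault, evict 83, frames {23,98}
47 -> fault, evict 23, frames {98,47}
98 -> hit

{47, 98}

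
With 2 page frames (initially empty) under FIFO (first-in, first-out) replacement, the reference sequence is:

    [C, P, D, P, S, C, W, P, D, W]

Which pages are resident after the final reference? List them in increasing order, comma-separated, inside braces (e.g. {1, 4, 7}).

{D, W}

C: miss, frames {C}
P: miss, frames {C,P}
D: miss, evict C, frames {P,D}
P: hit
S: miss, evict P, frames {D,S}
C: miss, evict D, frames {S,C}
W: miss, evict S, frames {C,W}
P: miss, evict C, frames {W,P}
D: miss, evict W, frames {P,D}
W: miss, evict P, frames {D,W}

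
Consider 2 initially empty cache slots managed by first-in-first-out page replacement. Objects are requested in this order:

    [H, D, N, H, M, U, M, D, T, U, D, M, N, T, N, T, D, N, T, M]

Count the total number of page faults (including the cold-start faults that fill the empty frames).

H -> fault, frames [H]
D -> fault, frames [H, D]
N -> fault, evict H, frames [D, N]
H -> fault, evict D, frames [N, H]
M -> fault, evict N, frames [H, M]
U -> fault, evict H, frames [M, U]
M -> hit
D -> fault, evict M, frames [U, D]
T -> fault, evict U, frames [D, T]
U -> fault, evict D, frames [T, U]
D -> fault, evict T, frames [U, D]
M -> fault, evict U, frames [D, M]
N -> fault, evict D, frames [M, N]
T -> fault, evict M, frames [N, T]
N -> hit
T -> hit
D -> fault, evict N, frames [T, D]
N -> fault, evict T, frames [D, N]
T -> fault, evict D, frames [N, T]
M -> fault, evict N, frames [T, M]
Page faults: 17.

17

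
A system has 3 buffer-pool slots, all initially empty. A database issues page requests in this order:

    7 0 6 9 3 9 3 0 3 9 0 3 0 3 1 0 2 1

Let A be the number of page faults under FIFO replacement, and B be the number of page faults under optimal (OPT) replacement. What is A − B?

1

Under FIFO: F F F F F . . F . . . . . . F . F . → 8 faults.
Under OPT: F F F F F . . . . . . . . . F . F . → 7 faults.
A − B = 8 − 7 = 1.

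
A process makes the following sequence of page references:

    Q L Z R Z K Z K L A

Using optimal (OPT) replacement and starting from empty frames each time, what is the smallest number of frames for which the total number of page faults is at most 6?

f=1: 10 faults
f=2: 7 faults
f=3: 6 faults
f=4: 6 faults
f=5: 6 faults
f=6: 6 faults
Smallest f with faults ≤ 6 is 3.

3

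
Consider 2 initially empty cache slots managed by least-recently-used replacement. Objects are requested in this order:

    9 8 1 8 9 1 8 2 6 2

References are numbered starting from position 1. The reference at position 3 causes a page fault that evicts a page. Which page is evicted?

pos 1: 9 → fault, frames {9}
pos 2: 8 → fault, frames {9,8}
pos 3: 1 → fault, evict 9, frames {8,1}
At position 3, page 9 is evicted.

9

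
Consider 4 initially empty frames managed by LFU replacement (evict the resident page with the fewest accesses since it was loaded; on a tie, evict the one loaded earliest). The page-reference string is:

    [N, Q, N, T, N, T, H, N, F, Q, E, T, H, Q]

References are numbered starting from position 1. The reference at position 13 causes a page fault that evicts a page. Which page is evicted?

pos 1: N -> fault, frames (N)
pos 2: Q -> fault, frames (N Q)
pos 3: N -> hit
pos 4: T -> fault, frames (N Q T)
pos 5: N -> hit
pos 6: T -> hit
pos 7: H -> fault, frames (N Q T H)
pos 8: N -> hit
pos 9: F -> fault, evict Q, frames (N T H F)
pos 10: Q -> fault, evict H, frames (N T F Q)
pos 11: E -> fault, evict F, frames (N T Q E)
pos 12: T -> hit
pos 13: H -> fault, evict Q, frames (N T E H)
At position 13, page Q is evicted.

Q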